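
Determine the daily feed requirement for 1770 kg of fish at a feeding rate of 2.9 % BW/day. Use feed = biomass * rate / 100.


Feeding rate fraction = 2.9% / 100 = 0.029
Daily feed = 1770 kg * 0.029 = 51.33 kg/day

51.33 kg/day


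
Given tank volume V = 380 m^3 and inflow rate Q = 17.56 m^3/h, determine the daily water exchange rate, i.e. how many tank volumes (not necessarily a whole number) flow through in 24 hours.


Daily flow volume = 17.56 m^3/h * 24 h = 421.44 m^3/day
Exchanges = daily flow / tank volume = 421.44 / 380 = 1.10905 exchanges/day

1.10905 exchanges/day


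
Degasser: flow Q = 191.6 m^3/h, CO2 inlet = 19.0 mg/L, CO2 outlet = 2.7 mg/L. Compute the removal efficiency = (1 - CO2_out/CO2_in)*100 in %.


CO2_out / CO2_in = 2.7 / 19.0 = 0.14210526
Fraction remaining = 0.14210526
efficiency = (1 - 0.14210526) * 100 = 85.7895 %

85.7895 %


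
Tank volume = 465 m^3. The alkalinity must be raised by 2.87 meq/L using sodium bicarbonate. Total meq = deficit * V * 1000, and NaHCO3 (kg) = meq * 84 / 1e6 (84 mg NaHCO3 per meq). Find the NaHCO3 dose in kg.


Tank volume in L = 465 m^3 * 1000 = 465000 L
Total meq required = 2.87 meq/L * 465000 L = 1334550 meq
NaHCO3 mass = 1334550 meq * 84 mg/meq / 1e6 = 112.102 kg

112.102 kg


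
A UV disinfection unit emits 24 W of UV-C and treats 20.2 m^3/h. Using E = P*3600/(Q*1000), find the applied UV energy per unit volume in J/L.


Energy delivered per hour = 24 W * 3600 s = 86400 J/h
Volume treated per hour = 20.2 m^3/h * 1000 = 20200 L/h
dose = 86400 / 20200 = 4.27723 J/L

4.27723 J/L


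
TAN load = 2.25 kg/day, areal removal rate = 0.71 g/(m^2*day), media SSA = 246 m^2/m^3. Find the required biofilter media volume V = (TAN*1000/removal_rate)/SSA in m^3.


A = 2.25*1000 / 0.71 = 3169.0141 m^2
V = 3169.0141 / 246 = 12.8822

12.8822 m^3


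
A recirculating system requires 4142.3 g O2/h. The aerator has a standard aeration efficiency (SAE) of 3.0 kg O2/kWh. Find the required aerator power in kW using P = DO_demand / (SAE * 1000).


SAE in g O2/kWh = 3.0 * 1000 = 3000 g/kWh
P = DO_demand / SAE_g = 4142.3 / 3000 = 1.38077 kW

1.38077 kW


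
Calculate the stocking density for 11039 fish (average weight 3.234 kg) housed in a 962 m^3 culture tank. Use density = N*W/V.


Total biomass = 11039 fish * 3.234 kg = 35700.126 kg
Density = total biomass / volume = 35700.126 / 962 = 37.1103 kg/m^3

37.1103 kg/m^3


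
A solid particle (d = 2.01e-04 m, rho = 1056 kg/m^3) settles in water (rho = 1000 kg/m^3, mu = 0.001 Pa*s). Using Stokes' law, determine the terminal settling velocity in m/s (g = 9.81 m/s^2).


Density difference: rho_p - rho_f = 1056 - 1000 = 56 kg/m^3
d^2 = (2.01e-04)^2 = 4.0401e-08 m^2
Numerator = (rho_p - rho_f) * g * d^2 = 56 * 9.81 * 4.0401e-08 = 2.2194693e-05
Denominator = 18 * mu = 18 * 0.001 = 0.018
v_s = 2.2194693e-05 / 0.018 = 0.00123304 m/s
Check: Re = rho_f * v_s * d / mu = 1000 * 0.00123304 * 2.01e-04 / 0.001 = 0.248 < 1, so Stokes' law applies.

0.00123304 m/s


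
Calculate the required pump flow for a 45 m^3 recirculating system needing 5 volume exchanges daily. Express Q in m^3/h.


Daily recirculation volume = 45 m^3 * 5 = 225 m^3/day
Flow rate Q = daily volume / 24 h = 225 / 24 = 9.375 m^3/h

9.375 m^3/h


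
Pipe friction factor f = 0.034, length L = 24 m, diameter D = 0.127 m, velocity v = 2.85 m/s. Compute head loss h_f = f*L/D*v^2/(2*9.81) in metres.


v^2 = 2.85^2 = 8.1225 m^2/s^2
L/D = 24/0.127 = 188.97638
h_f = f*(L/D)*v^2/(2g) = 0.034 * 188.97638 * 8.1225 / 19.62 = 2.65997 m

2.65997 m


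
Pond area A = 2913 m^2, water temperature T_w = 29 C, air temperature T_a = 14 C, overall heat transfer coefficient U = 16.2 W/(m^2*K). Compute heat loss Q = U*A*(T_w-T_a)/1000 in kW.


Temperature difference dT = 29 - 14 = 15 K
Heat loss (W) = U * A * dT = 16.2 * 2913 * 15 = 707859 W
Convert to kW: 707859 / 1000 = 707.859 kW

707.859 kW


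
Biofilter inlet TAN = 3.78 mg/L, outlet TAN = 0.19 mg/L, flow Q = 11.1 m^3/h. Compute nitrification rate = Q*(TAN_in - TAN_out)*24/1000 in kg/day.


Concentration drop: TAN_in - TAN_out = 3.78 - 0.19 = 3.59 mg/L
Hourly TAN removed = Q * dTAN = 11.1 m^3/h * 3.59 mg/L = 39.849 g/h  (m^3/h * mg/L = g/h)
Daily TAN removed = 39.849 * 24 = 956.376 g/day
Convert to kg/day: 956.376 / 1000 = 0.956376 kg/day

0.956376 kg/day


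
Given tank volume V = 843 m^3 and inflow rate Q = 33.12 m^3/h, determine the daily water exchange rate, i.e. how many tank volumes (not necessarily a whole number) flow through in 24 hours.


Daily flow volume = 33.12 m^3/h * 24 h = 794.88 m^3/day
Exchanges = daily flow / tank volume = 794.88 / 843 = 0.942918 exchanges/day

0.942918 exchanges/day


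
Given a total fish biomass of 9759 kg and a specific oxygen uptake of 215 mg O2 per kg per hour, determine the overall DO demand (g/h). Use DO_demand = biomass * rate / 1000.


Total O2 consumption (mg/h) = 9759 kg * 215 mg/(kg*h) = 2098185 mg/h
Convert to g/h: 2098185 / 1000 = 2098.185 g/h

2098.185 g/h


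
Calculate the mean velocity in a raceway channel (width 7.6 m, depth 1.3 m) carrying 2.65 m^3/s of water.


Cross-sectional area = W * d = 7.6 * 1.3 = 9.88 m^2
Velocity = Q / A = 2.65 / 9.88 = 0.268219 m/s

0.268219 m/s


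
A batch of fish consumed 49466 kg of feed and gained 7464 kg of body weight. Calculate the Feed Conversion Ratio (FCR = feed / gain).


FCR = feed consumed / weight gained
FCR = 49466 kg / 7464 kg = 6.62728

6.62728


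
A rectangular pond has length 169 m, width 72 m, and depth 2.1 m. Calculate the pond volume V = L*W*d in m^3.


Base area = L * W = 169 * 72 = 12168 m^2
Volume = area * depth = 12168 * 2.1 = 25552.8 m^3

25552.8 m^3


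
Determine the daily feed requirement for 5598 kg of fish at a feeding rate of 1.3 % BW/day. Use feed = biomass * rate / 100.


Feeding rate fraction = 1.3% / 100 = 0.013
Daily feed = 5598 kg * 0.013 = 72.774 kg/day

72.774 kg/day


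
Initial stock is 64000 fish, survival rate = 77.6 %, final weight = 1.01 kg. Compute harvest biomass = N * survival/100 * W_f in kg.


Survivors = 64000 * 77.6/100 = 49664 fish
Harvest biomass = survivors * W_f = 49664 * 1.01 = 50160.64 kg

50160.64 kg


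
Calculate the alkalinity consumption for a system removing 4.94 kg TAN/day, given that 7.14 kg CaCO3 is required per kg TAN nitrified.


Alkalinity factor: 7.14 kg CaCO3 consumed per kg TAN nitrified
alk = 4.94 kg TAN * 7.14 = 35.2716 kg CaCO3/day

35.2716 kg CaCO3/day


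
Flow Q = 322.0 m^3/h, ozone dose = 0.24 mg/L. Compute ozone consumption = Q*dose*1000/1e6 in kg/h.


O3 demand (mg/h) = Q * dose * 1000 = 322.0 * 0.24 * 1000 = 77280 mg/h
Convert mg to kg: 77280 / 1e6 = 0.07728 kg/h

0.07728 kg/h


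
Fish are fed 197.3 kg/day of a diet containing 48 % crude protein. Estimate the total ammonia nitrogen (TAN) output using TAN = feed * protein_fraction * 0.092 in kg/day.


Protein in feed = 197.3 * 48/100 = 94.704 kg/day
TAN = protein * 0.092 = 94.704 * 0.092 = 8.712768 kg/day

8.712768 kg/day


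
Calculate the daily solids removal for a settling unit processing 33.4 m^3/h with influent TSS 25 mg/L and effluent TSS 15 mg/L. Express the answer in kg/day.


Concentration drop: TSS_in - TSS_out = 25 - 15 = 10 mg/L
Hourly solids removed = Q * dTSS = 33.4 m^3/h * 10 mg/L = 334 g/h  (m^3/h * mg/L = g/h)
Daily solids removed = 334 * 24 = 8016 g/day
Convert g to kg: 8016 / 1000 = 8.016 kg/day

8.016 kg/day


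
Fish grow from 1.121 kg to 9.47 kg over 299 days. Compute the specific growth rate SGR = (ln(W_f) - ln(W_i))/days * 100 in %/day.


ln(W_f) = ln(9.47) = 2.2481289
ln(W_i) = ln(1.121) = 0.11422114
ln(W_f) - ln(W_i) = 2.2481289 - 0.11422114 = 2.1339078
SGR = 2.1339078 / 299 * 100 = 0.713682 %/day

0.713682 %/day


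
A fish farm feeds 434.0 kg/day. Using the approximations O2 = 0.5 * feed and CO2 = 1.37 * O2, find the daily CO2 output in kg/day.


O2 = 434.0 * 0.5 = 217
CO2 = 217 * 1.37 = 297.29

297.29 kg/day


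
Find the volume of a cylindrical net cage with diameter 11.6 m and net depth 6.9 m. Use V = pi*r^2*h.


r = d/2 = 11.6/2 = 5.8 m
Base area = pi*r^2 = pi*5.8^2 = 105.68318 m^2
Volume = 105.68318 * 6.9 = 729.214 m^3

729.214 m^3


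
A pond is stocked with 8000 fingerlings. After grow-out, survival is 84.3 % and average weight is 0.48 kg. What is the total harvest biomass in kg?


Survivors = 8000 * 84.3/100 = 6744 fish
Harvest biomass = survivors * W_f = 6744 * 0.48 = 3237.12 kg

3237.12 kg


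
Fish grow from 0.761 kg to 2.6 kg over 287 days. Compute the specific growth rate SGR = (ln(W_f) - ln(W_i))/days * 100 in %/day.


ln(W_f) = ln(2.6) = 0.95551145
ln(W_i) = ln(0.761) = -0.27312192
ln(W_f) - ln(W_i) = 0.95551145 - -0.27312192 = 1.2286334
SGR = 1.2286334 / 287 * 100 = 0.428095 %/day

0.428095 %/day


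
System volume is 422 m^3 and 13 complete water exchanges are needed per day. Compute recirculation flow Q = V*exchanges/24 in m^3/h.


Daily recirculation volume = 422 m^3 * 13 = 5486 m^3/day
Flow rate Q = daily volume / 24 h = 5486 / 24 = 228.583 m^3/h

228.583 m^3/h


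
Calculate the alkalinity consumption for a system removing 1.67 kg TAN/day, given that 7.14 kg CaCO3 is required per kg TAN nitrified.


Alkalinity factor: 7.14 kg CaCO3 consumed per kg TAN nitrified
alk = 1.67 kg TAN * 7.14 = 11.9238 kg CaCO3/day

11.9238 kg CaCO3/day


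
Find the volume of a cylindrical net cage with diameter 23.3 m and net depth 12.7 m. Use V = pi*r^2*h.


r = d/2 = 23.3/2 = 11.65 m
Base area = pi*r^2 = pi*11.65^2 = 426.38481 m^2
Volume = 426.38481 * 12.7 = 5415.09 m^3

5415.09 m^3


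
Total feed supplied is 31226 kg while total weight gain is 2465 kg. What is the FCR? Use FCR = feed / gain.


FCR = feed consumed / weight gained
FCR = 31226 kg / 2465 kg = 12.6677

12.6677


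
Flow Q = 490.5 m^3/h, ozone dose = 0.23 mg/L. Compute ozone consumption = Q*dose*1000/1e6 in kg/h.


O3 demand (mg/h) = Q * dose * 1000 = 490.5 * 0.23 * 1000 = 112815 mg/h
Convert mg to kg: 112815 / 1e6 = 0.112815 kg/h

0.112815 kg/h


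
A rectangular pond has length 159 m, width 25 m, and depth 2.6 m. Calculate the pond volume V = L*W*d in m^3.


Base area = L * W = 159 * 25 = 3975 m^2
Volume = area * depth = 3975 * 2.6 = 10335 m^3

10335 m^3


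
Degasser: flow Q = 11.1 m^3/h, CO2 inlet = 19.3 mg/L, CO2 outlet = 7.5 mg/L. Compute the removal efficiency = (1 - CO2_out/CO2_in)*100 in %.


CO2_out / CO2_in = 7.5 / 19.3 = 0.38860104
Fraction remaining = 0.38860104
efficiency = (1 - 0.38860104) * 100 = 61.1399 %

61.1399 %


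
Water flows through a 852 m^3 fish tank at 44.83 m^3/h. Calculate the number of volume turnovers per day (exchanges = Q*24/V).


Daily flow volume = 44.83 m^3/h * 24 h = 1075.92 m^3/day
Exchanges = daily flow / tank volume = 1075.92 / 852 = 1.26282 exchanges/day

1.26282 exchanges/day


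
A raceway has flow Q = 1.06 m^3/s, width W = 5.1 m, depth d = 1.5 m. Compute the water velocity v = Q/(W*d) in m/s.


Cross-sectional area = W * d = 5.1 * 1.5 = 7.65 m^2
Velocity = Q / A = 1.06 / 7.65 = 0.138562 m/s

0.138562 m/s


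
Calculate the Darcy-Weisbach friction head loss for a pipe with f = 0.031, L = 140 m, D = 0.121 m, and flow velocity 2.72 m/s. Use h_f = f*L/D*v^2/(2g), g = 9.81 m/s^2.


v^2 = 2.72^2 = 7.3984 m^2/s^2
L/D = 140/0.121 = 1157.0248
h_f = f*(L/D)*v^2/(2g) = 0.031 * 1157.0248 * 7.3984 / 19.62 = 13.5252 m

13.5252 m


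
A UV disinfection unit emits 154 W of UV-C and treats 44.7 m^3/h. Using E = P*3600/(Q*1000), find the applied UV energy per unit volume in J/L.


Energy delivered per hour = 154 W * 3600 s = 554400 J/h
Volume treated per hour = 44.7 m^3/h * 1000 = 44700 L/h
dose = 554400 / 44700 = 12.4027 J/L

12.4027 J/L


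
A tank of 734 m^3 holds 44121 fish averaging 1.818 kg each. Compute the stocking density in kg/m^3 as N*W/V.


Total biomass = 44121 fish * 1.818 kg = 80211.978 kg
Density = total biomass / volume = 80211.978 / 734 = 109.281 kg/m^3

109.281 kg/m^3


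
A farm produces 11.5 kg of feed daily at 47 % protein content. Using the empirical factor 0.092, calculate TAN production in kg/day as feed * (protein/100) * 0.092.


Protein in feed = 11.5 * 47/100 = 5.405 kg/day
TAN = protein * 0.092 = 5.405 * 0.092 = 0.49726 kg/day

0.49726 kg/day


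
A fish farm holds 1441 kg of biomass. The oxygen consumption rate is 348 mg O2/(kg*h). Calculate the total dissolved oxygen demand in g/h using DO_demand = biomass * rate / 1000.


Total O2 consumption (mg/h) = 1441 kg * 348 mg/(kg*h) = 501468 mg/h
Convert to g/h: 501468 / 1000 = 501.468 g/h

501.468 g/h


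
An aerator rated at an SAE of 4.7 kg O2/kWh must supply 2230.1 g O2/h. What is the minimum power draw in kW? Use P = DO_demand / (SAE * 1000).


SAE in g O2/kWh = 4.7 * 1000 = 4700 g/kWh
P = DO_demand / SAE_g = 2230.1 / 4700 = 0.474489 kW

0.474489 kW


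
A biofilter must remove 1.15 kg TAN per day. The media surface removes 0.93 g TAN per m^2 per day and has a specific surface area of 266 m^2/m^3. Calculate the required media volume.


A = 1.15*1000 / 0.93 = 1236.5591 m^2
V = 1236.5591 / 266 = 4.64872

4.64872 m^3


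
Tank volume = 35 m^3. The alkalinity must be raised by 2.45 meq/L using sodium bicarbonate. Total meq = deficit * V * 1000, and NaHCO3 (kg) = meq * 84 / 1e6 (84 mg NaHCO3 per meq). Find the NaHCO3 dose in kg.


Tank volume in L = 35 m^3 * 1000 = 35000 L
Total meq required = 2.45 meq/L * 35000 L = 85750 meq
NaHCO3 mass = 85750 meq * 84 mg/meq / 1e6 = 7.203 kg

7.203 kg


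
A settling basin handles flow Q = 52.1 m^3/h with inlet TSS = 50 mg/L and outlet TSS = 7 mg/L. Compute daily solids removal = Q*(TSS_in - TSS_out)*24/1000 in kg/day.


Concentration drop: TSS_in - TSS_out = 50 - 7 = 43 mg/L
Hourly solids removed = Q * dTSS = 52.1 m^3/h * 43 mg/L = 2240.3 g/h  (m^3/h * mg/L = g/h)
Daily solids removed = 2240.3 * 24 = 53767.2 g/day
Convert g to kg: 53767.2 / 1000 = 53.7672 kg/day

53.7672 kg/day


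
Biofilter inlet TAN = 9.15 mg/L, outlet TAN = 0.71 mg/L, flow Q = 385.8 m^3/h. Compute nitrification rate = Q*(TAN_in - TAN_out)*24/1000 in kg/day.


Concentration drop: TAN_in - TAN_out = 9.15 - 0.71 = 8.44 mg/L
Hourly TAN removed = Q * dTAN = 385.8 m^3/h * 8.44 mg/L = 3256.152 g/h  (m^3/h * mg/L = g/h)
Daily TAN removed = 3256.152 * 24 = 78147.648 g/day
Convert to kg/day: 78147.648 / 1000 = 78.147648 kg/day

78.147648 kg/day


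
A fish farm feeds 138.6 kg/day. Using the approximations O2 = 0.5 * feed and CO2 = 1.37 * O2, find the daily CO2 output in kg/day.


O2 = 138.6 * 0.5 = 69.3
CO2 = 69.3 * 1.37 = 94.941

94.941 kg/day


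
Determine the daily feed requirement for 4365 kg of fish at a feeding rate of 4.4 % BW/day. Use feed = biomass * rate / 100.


Feeding rate fraction = 4.4% / 100 = 0.044
Daily feed = 4365 kg * 0.044 = 192.06 kg/day

192.06 kg/day


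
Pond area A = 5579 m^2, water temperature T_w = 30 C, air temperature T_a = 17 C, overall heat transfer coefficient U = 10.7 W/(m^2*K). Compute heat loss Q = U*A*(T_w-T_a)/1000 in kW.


Temperature difference dT = 30 - 17 = 13 K
Heat loss (W) = U * A * dT = 10.7 * 5579 * 13 = 776038.9 W
Convert to kW: 776038.9 / 1000 = 776.0389 kW

776.0389 kW


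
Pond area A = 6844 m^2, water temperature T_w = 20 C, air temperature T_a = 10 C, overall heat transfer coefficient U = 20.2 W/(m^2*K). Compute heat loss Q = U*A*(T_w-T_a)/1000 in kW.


Temperature difference dT = 20 - 10 = 10 K
Heat loss (W) = U * A * dT = 20.2 * 6844 * 10 = 1382488 W
Convert to kW: 1382488 / 1000 = 1382.488 kW

1382.488 kW


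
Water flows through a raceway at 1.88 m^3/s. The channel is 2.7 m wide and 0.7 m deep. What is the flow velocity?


Cross-sectional area = W * d = 2.7 * 0.7 = 1.89 m^2
Velocity = Q / A = 1.88 / 1.89 = 0.994709 m/s

0.994709 m/s


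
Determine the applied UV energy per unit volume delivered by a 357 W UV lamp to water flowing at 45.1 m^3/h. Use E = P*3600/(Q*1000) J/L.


Energy delivered per hour = 357 W * 3600 s = 1285200 J/h
Volume treated per hour = 45.1 m^3/h * 1000 = 45100 L/h
dose = 1285200 / 45100 = 28.4967 J/L

28.4967 J/L


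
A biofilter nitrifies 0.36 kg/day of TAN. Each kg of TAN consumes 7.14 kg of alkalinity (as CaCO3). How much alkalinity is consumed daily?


Alkalinity factor: 7.14 kg CaCO3 consumed per kg TAN nitrified
alk = 0.36 kg TAN * 7.14 = 2.5704 kg CaCO3/day

2.5704 kg CaCO3/day


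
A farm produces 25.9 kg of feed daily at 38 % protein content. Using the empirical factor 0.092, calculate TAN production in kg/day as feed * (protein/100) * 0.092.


Protein in feed = 25.9 * 38/100 = 9.842 kg/day
TAN = protein * 0.092 = 9.842 * 0.092 = 0.905464 kg/day

0.905464 kg/day


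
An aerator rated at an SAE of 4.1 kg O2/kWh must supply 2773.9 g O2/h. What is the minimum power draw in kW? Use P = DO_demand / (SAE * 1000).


SAE in g O2/kWh = 4.1 * 1000 = 4100 g/kWh
P = DO_demand / SAE_g = 2773.9 / 4100 = 0.676561 kW

0.676561 kW


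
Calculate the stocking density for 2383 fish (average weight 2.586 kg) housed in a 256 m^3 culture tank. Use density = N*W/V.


Total biomass = 2383 fish * 2.586 kg = 6162.438 kg
Density = total biomass / volume = 6162.438 / 256 = 24.072 kg/m^3

24.072 kg/m^3


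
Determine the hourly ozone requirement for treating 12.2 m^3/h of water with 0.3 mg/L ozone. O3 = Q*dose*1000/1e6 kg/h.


O3 demand (mg/h) = Q * dose * 1000 = 12.2 * 0.3 * 1000 = 3660 mg/h
Convert mg to kg: 3660 / 1e6 = 0.00366 kg/h

0.00366 kg/h


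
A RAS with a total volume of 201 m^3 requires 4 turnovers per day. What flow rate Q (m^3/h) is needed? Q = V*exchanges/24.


Daily recirculation volume = 201 m^3 * 4 = 804 m^3/day
Flow rate Q = daily volume / 24 h = 804 / 24 = 33.5 m^3/h

33.5 m^3/h


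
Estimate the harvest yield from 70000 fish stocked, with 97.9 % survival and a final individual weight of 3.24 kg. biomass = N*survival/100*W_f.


Survivors = 70000 * 97.9/100 = 68530 fish
Harvest biomass = survivors * W_f = 68530 * 3.24 = 222037.2 kg

222037.2 kg


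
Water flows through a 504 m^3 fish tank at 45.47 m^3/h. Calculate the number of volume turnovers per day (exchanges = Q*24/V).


Daily flow volume = 45.47 m^3/h * 24 h = 1091.28 m^3/day
Exchanges = daily flow / tank volume = 1091.28 / 504 = 2.16524 exchanges/day

2.16524 exchanges/day


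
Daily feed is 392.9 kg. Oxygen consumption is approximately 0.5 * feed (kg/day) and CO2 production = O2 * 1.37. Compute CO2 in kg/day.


O2 = 392.9 * 0.5 = 196.45
CO2 = 196.45 * 1.37 = 269.1365

269.1365 kg/day


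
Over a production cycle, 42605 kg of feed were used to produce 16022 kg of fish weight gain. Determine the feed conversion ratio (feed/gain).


FCR = feed consumed / weight gained
FCR = 42605 kg / 16022 kg = 2.65916

2.65916


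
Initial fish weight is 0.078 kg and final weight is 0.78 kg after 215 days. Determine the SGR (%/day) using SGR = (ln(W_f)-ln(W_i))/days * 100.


ln(W_f) = ln(0.78) = -0.24846136
ln(W_i) = ln(0.078) = -2.5510465
ln(W_f) - ln(W_i) = -0.24846136 - -2.5510465 = 2.3025851
SGR = 2.3025851 / 215 * 100 = 1.07097 %/day

1.07097 %/day


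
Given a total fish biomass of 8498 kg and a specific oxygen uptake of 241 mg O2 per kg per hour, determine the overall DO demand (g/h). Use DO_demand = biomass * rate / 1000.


Total O2 consumption (mg/h) = 8498 kg * 241 mg/(kg*h) = 2048018 mg/h
Convert to g/h: 2048018 / 1000 = 2048.018 g/h

2048.018 g/h


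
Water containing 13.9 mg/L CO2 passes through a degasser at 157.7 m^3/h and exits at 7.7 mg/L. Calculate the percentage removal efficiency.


CO2_out / CO2_in = 7.7 / 13.9 = 0.55395683
Fraction remaining = 0.55395683
efficiency = (1 - 0.55395683) * 100 = 44.6043 %

44.6043 %


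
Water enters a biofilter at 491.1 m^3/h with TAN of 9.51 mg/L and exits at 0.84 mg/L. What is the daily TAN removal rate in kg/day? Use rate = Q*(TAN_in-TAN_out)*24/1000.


Concentration drop: TAN_in - TAN_out = 9.51 - 0.84 = 8.67 mg/L
Hourly TAN removed = Q * dTAN = 491.1 m^3/h * 8.67 mg/L = 4257.837 g/h  (m^3/h * mg/L = g/h)
Daily TAN removed = 4257.837 * 24 = 102188.088 g/day
Convert to kg/day: 102188.088 / 1000 = 102.188088 kg/day

102.188088 kg/day


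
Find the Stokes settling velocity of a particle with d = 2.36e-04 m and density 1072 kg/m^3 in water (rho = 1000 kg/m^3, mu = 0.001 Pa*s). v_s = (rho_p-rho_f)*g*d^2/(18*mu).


Density difference: rho_p - rho_f = 1072 - 1000 = 72 kg/m^3
d^2 = (2.36e-04)^2 = 5.5696e-08 m^2
Numerator = (rho_p - rho_f) * g * d^2 = 72 * 9.81 * 5.5696e-08 = 3.9339199e-05
Denominator = 18 * mu = 18 * 0.001 = 0.018
v_s = 3.9339199e-05 / 0.018 = 0.00218551 m/s
Check: Re = rho_f * v_s * d / mu = 1000 * 0.00218551 * 2.36e-04 / 0.001 = 0.516 < 1, so Stokes' law applies.

0.00218551 m/s


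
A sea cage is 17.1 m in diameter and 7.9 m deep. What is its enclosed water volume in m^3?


r = d/2 = 17.1/2 = 8.55 m
Base area = pi*r^2 = pi*8.55^2 = 229.65828 m^2
Volume = 229.65828 * 7.9 = 1814.3 m^3

1814.3 m^3


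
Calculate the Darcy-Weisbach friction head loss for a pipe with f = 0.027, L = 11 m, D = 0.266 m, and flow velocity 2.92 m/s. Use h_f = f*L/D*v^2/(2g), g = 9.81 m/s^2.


v^2 = 2.92^2 = 8.5264 m^2/s^2
L/D = 11/0.266 = 41.353383
h_f = f*(L/D)*v^2/(2g) = 0.027 * 41.353383 * 8.5264 / 19.62 = 0.485223 m

0.485223 m


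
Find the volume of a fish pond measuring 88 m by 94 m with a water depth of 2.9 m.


Base area = L * W = 88 * 94 = 8272 m^2
Volume = area * depth = 8272 * 2.9 = 23988.8 m^3

23988.8 m^3


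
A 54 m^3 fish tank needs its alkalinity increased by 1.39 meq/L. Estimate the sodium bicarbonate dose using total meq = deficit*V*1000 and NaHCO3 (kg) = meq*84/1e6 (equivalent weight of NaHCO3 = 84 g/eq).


Tank volume in L = 54 m^3 * 1000 = 54000 L
Total meq required = 1.39 meq/L * 54000 L = 75060 meq
NaHCO3 mass = 75060 meq * 84 mg/meq / 1e6 = 6.30504 kg

6.30504 kg


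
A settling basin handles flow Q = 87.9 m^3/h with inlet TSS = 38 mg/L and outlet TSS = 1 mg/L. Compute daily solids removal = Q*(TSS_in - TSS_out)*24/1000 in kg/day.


Concentration drop: TSS_in - TSS_out = 38 - 1 = 37 mg/L
Hourly solids removed = Q * dTSS = 87.9 m^3/h * 37 mg/L = 3252.3 g/h  (m^3/h * mg/L = g/h)
Daily solids removed = 3252.3 * 24 = 78055.2 g/day
Convert g to kg: 78055.2 / 1000 = 78.0552 kg/day

78.0552 kg/day


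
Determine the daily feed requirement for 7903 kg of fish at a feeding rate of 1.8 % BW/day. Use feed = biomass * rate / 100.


Feeding rate fraction = 1.8% / 100 = 0.018
Daily feed = 7903 kg * 0.018 = 142.254 kg/day

142.254 kg/day


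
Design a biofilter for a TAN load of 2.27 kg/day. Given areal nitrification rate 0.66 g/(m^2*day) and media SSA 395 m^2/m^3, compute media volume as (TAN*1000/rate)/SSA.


A = 2.27*1000 / 0.66 = 3439.3939 m^2
V = 3439.3939 / 395 = 8.70733

8.70733 m^3


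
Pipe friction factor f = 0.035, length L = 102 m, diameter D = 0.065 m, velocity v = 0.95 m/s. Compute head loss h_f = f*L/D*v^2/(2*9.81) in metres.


v^2 = 0.95^2 = 0.9025 m^2/s^2
L/D = 102/0.065 = 1569.2308
h_f = f*(L/D)*v^2/(2g) = 0.035 * 1569.2308 * 0.9025 / 19.62 = 2.52641 m

2.52641 m


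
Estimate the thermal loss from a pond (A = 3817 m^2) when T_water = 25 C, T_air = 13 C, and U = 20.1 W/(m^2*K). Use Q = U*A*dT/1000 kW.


Temperature difference dT = 25 - 13 = 12 K
Heat loss (W) = U * A * dT = 20.1 * 3817 * 12 = 920660.4 W
Convert to kW: 920660.4 / 1000 = 920.6604 kW

920.6604 kW


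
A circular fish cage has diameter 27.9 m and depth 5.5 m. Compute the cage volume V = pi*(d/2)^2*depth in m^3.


r = d/2 = 27.9/2 = 13.95 m
Base area = pi*r^2 = pi*13.95^2 = 611.36178 m^2
Volume = 611.36178 * 5.5 = 3362.49 m^3

3362.49 m^3


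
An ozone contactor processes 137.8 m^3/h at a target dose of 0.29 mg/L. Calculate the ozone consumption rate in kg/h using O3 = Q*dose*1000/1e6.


O3 demand (mg/h) = Q * dose * 1000 = 137.8 * 0.29 * 1000 = 39962 mg/h
Convert mg to kg: 39962 / 1e6 = 0.039962 kg/h

0.039962 kg/h


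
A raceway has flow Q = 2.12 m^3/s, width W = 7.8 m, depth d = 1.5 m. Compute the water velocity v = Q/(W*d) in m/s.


Cross-sectional area = W * d = 7.8 * 1.5 = 11.7 m^2
Velocity = Q / A = 2.12 / 11.7 = 0.181197 m/s

0.181197 m/s


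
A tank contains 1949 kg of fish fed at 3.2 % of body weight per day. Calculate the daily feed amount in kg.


Feeding rate fraction = 3.2% / 100 = 0.032
Daily feed = 1949 kg * 0.032 = 62.368 kg/day

62.368 kg/day


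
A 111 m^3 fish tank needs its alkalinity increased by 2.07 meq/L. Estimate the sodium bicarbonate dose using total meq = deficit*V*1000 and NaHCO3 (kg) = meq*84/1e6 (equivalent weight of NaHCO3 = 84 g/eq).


Tank volume in L = 111 m^3 * 1000 = 111000 L
Total meq required = 2.07 meq/L * 111000 L = 229770 meq
NaHCO3 mass = 229770 meq * 84 mg/meq / 1e6 = 19.3007 kg

19.3007 kg


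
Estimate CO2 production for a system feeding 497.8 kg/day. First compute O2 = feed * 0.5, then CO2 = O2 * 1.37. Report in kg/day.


O2 = 497.8 * 0.5 = 248.9
CO2 = 248.9 * 1.37 = 340.993

340.993 kg/day


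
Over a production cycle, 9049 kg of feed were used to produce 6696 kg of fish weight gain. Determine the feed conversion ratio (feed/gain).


FCR = feed consumed / weight gained
FCR = 9049 kg / 6696 kg = 1.3514

1.3514


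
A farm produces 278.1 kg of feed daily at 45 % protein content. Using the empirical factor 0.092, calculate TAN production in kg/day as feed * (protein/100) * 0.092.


Protein in feed = 278.1 * 45/100 = 125.145 kg/day
TAN = protein * 0.092 = 125.145 * 0.092 = 11.51334 kg/day

11.51334 kg/day


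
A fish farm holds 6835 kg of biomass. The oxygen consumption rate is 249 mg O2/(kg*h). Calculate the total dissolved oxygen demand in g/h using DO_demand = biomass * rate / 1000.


Total O2 consumption (mg/h) = 6835 kg * 249 mg/(kg*h) = 1701915 mg/h
Convert to g/h: 1701915 / 1000 = 1701.915 g/h

1701.915 g/h


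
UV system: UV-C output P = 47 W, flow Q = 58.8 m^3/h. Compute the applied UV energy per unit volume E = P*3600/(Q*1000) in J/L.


Energy delivered per hour = 47 W * 3600 s = 169200 J/h
Volume treated per hour = 58.8 m^3/h * 1000 = 58800 L/h
dose = 169200 / 58800 = 2.87755 J/L

2.87755 J/L


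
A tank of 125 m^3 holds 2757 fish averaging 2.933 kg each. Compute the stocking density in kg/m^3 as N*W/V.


Total biomass = 2757 fish * 2.933 kg = 8086.281 kg
Density = total biomass / volume = 8086.281 / 125 = 64.6902 kg/m^3

64.6902 kg/m^3


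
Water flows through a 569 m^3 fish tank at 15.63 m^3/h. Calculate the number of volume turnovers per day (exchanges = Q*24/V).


Daily flow volume = 15.63 m^3/h * 24 h = 375.12 m^3/day
Exchanges = daily flow / tank volume = 375.12 / 569 = 0.659262 exchanges/day

0.659262 exchanges/day


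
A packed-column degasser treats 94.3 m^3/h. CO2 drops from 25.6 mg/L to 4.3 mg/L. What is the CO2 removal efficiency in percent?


CO2_out / CO2_in = 4.3 / 25.6 = 0.16796875
Fraction remaining = 0.16796875
efficiency = (1 - 0.16796875) * 100 = 83.2031 %

83.2031 %


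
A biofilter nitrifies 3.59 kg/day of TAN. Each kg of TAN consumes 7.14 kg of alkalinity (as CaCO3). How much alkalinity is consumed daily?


Alkalinity factor: 7.14 kg CaCO3 consumed per kg TAN nitrified
alk = 3.59 kg TAN * 7.14 = 25.6326 kg CaCO3/day

25.6326 kg CaCO3/day


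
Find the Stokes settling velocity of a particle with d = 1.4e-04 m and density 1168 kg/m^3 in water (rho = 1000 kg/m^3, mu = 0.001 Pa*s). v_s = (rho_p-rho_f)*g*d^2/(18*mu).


Density difference: rho_p - rho_f = 1168 - 1000 = 168 kg/m^3
d^2 = (1.4e-04)^2 = 1.96e-08 m^2
Numerator = (rho_p - rho_f) * g * d^2 = 168 * 9.81 * 1.96e-08 = 3.2302368e-05
Denominator = 18 * mu = 18 * 0.001 = 0.018
v_s = 3.2302368e-05 / 0.018 = 0.00179458 m/s
Check: Re = rho_f * v_s * d / mu = 1000 * 0.00179458 * 1.4e-04 / 0.001 = 0.251 < 1, so Stokes' law applies.

0.00179458 m/s


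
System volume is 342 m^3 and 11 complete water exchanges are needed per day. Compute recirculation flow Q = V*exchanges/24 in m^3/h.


Daily recirculation volume = 342 m^3 * 11 = 3762 m^3/day
Flow rate Q = daily volume / 24 h = 3762 / 24 = 156.75 m^3/h

156.75 m^3/h


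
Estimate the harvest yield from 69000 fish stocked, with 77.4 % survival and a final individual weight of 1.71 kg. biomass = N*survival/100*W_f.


Survivors = 69000 * 77.4/100 = 53406 fish
Harvest biomass = survivors * W_f = 53406 * 1.71 = 91324.26 kg

91324.26 kg


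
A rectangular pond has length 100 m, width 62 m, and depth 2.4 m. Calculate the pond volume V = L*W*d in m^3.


Base area = L * W = 100 * 62 = 6200 m^2
Volume = area * depth = 6200 * 2.4 = 14880 m^3

14880 m^3


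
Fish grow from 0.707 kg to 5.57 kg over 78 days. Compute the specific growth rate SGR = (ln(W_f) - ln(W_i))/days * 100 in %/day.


ln(W_f) = ln(5.57) = 1.7173951
ln(W_i) = ln(0.707) = -0.34672461
ln(W_f) - ln(W_i) = 1.7173951 - -0.34672461 = 2.0641197
SGR = 2.0641197 / 78 * 100 = 2.64631 %/day

2.64631 %/day


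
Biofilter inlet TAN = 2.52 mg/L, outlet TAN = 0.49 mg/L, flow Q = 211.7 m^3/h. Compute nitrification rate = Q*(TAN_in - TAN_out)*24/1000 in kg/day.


Concentration drop: TAN_in - TAN_out = 2.52 - 0.49 = 2.03 mg/L
Hourly TAN removed = Q * dTAN = 211.7 m^3/h * 2.03 mg/L = 429.751 g/h  (m^3/h * mg/L = g/h)
Daily TAN removed = 429.751 * 24 = 10314.024 g/day
Convert to kg/day: 10314.024 / 1000 = 10.314024 kg/day

10.314024 kg/day


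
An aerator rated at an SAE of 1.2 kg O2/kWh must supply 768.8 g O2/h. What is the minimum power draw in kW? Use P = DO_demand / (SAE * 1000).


SAE in g O2/kWh = 1.2 * 1000 = 1200 g/kWh
P = DO_demand / SAE_g = 768.8 / 1200 = 0.640667 kW

0.640667 kW


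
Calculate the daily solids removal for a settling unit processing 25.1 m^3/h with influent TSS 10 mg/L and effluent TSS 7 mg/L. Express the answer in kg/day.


Concentration drop: TSS_in - TSS_out = 10 - 7 = 3 mg/L
Hourly solids removed = Q * dTSS = 25.1 m^3/h * 3 mg/L = 75.3 g/h  (m^3/h * mg/L = g/h)
Daily solids removed = 75.3 * 24 = 1807.2 g/day
Convert g to kg: 1807.2 / 1000 = 1.8072 kg/day

1.8072 kg/day


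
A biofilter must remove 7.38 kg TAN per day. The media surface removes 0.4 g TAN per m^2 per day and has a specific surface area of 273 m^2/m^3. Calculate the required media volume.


A = 7.38*1000 / 0.4 = 18450 m^2
V = 18450 / 273 = 67.5824

67.5824 m^3


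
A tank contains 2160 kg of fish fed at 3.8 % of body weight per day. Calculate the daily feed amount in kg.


Feeding rate fraction = 3.8% / 100 = 0.038
Daily feed = 2160 kg * 0.038 = 82.08 kg/day

82.08 kg/day


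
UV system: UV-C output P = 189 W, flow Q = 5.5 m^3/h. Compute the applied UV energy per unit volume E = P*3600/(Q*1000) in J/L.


Energy delivered per hour = 189 W * 3600 s = 680400 J/h
Volume treated per hour = 5.5 m^3/h * 1000 = 5500 L/h
dose = 680400 / 5500 = 123.709 J/L

123.709 J/L


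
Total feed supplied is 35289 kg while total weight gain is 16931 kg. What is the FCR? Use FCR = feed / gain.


FCR = feed consumed / weight gained
FCR = 35289 kg / 16931 kg = 2.08428

2.08428


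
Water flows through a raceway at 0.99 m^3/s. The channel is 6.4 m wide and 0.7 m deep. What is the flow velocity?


Cross-sectional area = W * d = 6.4 * 0.7 = 4.48 m^2
Velocity = Q / A = 0.99 / 4.48 = 0.220982 m/s

0.220982 m/s


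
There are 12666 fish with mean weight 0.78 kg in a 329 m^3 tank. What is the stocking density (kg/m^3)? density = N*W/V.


Total biomass = 12666 fish * 0.78 kg = 9879.48 kg
Density = total biomass / volume = 9879.48 / 329 = 30.0288 kg/m^3

30.0288 kg/m^3


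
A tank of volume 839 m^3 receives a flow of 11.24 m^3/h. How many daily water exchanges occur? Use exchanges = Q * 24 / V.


Daily flow volume = 11.24 m^3/h * 24 h = 269.76 m^3/day
Exchanges = daily flow / tank volume = 269.76 / 839 = 0.321526 exchanges/day

0.321526 exchanges/day


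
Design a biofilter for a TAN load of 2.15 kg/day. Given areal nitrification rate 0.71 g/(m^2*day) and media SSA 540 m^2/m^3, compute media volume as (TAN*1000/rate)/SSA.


A = 2.15*1000 / 0.71 = 3028.169 m^2
V = 3028.169 / 540 = 5.60772

5.60772 m^3


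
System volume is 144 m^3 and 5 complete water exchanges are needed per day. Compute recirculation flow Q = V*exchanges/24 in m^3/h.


Daily recirculation volume = 144 m^3 * 5 = 720 m^3/day
Flow rate Q = daily volume / 24 h = 720 / 24 = 30 m^3/h

30 m^3/h


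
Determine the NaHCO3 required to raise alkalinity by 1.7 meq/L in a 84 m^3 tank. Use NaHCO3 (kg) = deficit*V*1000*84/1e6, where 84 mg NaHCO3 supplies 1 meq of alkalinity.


Tank volume in L = 84 m^3 * 1000 = 84000 L
Total meq required = 1.7 meq/L * 84000 L = 142800 meq
NaHCO3 mass = 142800 meq * 84 mg/meq / 1e6 = 11.9952 kg

11.9952 kg


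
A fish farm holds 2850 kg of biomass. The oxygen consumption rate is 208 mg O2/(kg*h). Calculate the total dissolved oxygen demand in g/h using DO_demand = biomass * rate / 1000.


Total O2 consumption (mg/h) = 2850 kg * 208 mg/(kg*h) = 592800 mg/h
Convert to g/h: 592800 / 1000 = 592.8 g/h

592.8 g/h


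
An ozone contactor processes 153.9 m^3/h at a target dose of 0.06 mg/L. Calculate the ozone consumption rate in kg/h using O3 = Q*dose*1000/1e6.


O3 demand (mg/h) = Q * dose * 1000 = 153.9 * 0.06 * 1000 = 9234 mg/h
Convert mg to kg: 9234 / 1e6 = 0.009234 kg/h

0.009234 kg/h


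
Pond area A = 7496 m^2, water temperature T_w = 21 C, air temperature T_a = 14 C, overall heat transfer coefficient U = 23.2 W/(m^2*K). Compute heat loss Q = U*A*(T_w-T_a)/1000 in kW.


Temperature difference dT = 21 - 14 = 7 K
Heat loss (W) = U * A * dT = 23.2 * 7496 * 7 = 1217350.4 W
Convert to kW: 1217350.4 / 1000 = 1217.3504 kW

1217.3504 kW


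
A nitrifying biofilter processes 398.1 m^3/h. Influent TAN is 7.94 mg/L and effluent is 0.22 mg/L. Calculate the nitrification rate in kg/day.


Concentration drop: TAN_in - TAN_out = 7.94 - 0.22 = 7.72 mg/L
Hourly TAN removed = Q * dTAN = 398.1 m^3/h * 7.72 mg/L = 3073.332 g/h  (m^3/h * mg/L = g/h)
Daily TAN removed = 3073.332 * 24 = 73759.968 g/day
Convert to kg/day: 73759.968 / 1000 = 73.759968 kg/day

73.759968 kg/day


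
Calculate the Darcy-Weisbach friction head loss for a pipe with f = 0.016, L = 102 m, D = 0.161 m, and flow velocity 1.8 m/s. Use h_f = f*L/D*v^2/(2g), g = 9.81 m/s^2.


v^2 = 1.8^2 = 3.24 m^2/s^2
L/D = 102/0.161 = 633.54037
h_f = f*(L/D)*v^2/(2g) = 0.016 * 633.54037 * 3.24 / 19.62 = 1.67394 m

1.67394 m


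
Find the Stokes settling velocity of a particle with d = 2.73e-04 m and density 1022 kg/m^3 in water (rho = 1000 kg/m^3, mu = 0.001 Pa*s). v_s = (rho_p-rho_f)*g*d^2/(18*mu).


Density difference: rho_p - rho_f = 1022 - 1000 = 22 kg/m^3
d^2 = (2.73e-04)^2 = 7.4529e-08 m^2
Numerator = (rho_p - rho_f) * g * d^2 = 22 * 9.81 * 7.4529e-08 = 1.6084849e-05
Denominator = 18 * mu = 18 * 0.001 = 0.018
v_s = 1.6084849e-05 / 0.018 = 8.93603e-04 m/s
Check: Re = rho_f * v_s * d / mu = 1000 * 8.93603e-04 * 2.73e-04 / 0.001 = 0.244 < 1, so Stokes' law applies.

8.93603e-04 m/s


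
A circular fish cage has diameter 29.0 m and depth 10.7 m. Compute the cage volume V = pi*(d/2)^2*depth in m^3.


r = d/2 = 29.0/2 = 14.5 m
Base area = pi*r^2 = pi*14.5^2 = 660.51986 m^2
Volume = 660.51986 * 10.7 = 7067.56 m^3

7067.56 m^3


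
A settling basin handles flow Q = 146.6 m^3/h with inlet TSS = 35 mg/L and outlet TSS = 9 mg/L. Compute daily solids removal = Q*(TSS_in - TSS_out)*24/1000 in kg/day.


Concentration drop: TSS_in - TSS_out = 35 - 9 = 26 mg/L
Hourly solids removed = Q * dTSS = 146.6 m^3/h * 26 mg/L = 3811.6 g/h  (m^3/h * mg/L = g/h)
Daily solids removed = 3811.6 * 24 = 91478.4 g/day
Convert g to kg: 91478.4 / 1000 = 91.4784 kg/day

91.4784 kg/day


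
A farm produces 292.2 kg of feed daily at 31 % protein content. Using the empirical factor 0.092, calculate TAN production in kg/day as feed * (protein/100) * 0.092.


Protein in feed = 292.2 * 31/100 = 90.582 kg/day
TAN = protein * 0.092 = 90.582 * 0.092 = 8.333544 kg/day

8.333544 kg/day


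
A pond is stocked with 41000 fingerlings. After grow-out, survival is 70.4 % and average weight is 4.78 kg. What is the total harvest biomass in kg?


Survivors = 41000 * 70.4/100 = 28864 fish
Harvest biomass = survivors * W_f = 28864 * 4.78 = 137969.92 kg

137969.92 kg


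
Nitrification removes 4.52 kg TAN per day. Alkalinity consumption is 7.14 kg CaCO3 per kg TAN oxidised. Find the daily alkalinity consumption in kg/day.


Alkalinity factor: 7.14 kg CaCO3 consumed per kg TAN nitrified
alk = 4.52 kg TAN * 7.14 = 32.2728 kg CaCO3/day

32.2728 kg CaCO3/day


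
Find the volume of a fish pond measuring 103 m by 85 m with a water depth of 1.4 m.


Base area = L * W = 103 * 85 = 8755 m^2
Volume = area * depth = 8755 * 1.4 = 12257 m^3

12257 m^3


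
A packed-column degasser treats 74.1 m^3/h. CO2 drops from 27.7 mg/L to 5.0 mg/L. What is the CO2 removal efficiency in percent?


CO2_out / CO2_in = 5.0 / 27.7 = 0.18050542
Fraction remaining = 0.18050542
efficiency = (1 - 0.18050542) * 100 = 81.9495 %

81.9495 %


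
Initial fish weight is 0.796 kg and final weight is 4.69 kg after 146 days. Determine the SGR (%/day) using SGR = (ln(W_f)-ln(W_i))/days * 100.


ln(W_f) = ln(4.69) = 1.5454326
ln(W_i) = ln(0.796) = -0.22815609
ln(W_f) - ln(W_i) = 1.5454326 - -0.22815609 = 1.7735887
SGR = 1.7735887 / 146 * 100 = 1.21479 %/day

1.21479 %/day


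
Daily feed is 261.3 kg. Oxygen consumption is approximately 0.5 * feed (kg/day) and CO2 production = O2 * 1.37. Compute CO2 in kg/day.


O2 = 261.3 * 0.5 = 130.65
CO2 = 130.65 * 1.37 = 178.9905

178.9905 kg/day


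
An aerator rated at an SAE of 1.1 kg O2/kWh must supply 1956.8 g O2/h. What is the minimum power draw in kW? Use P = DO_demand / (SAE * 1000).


SAE in g O2/kWh = 1.1 * 1000 = 1100 g/kWh
P = DO_demand / SAE_g = 1956.8 / 1100 = 1.77891 kW

1.77891 kW


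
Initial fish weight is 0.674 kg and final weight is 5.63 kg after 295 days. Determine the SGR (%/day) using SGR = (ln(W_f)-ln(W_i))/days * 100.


ln(W_f) = ln(5.63) = 1.7281094
ln(W_i) = ln(0.674) = -0.39452517
ln(W_f) - ln(W_i) = 1.7281094 - -0.39452517 = 2.1226346
SGR = 2.1226346 / 295 * 100 = 0.719537 %/day

0.719537 %/day


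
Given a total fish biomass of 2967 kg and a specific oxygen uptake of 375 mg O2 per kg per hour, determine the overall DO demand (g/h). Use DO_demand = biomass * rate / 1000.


Total O2 consumption (mg/h) = 2967 kg * 375 mg/(kg*h) = 1112625 mg/h
Convert to g/h: 1112625 / 1000 = 1112.625 g/h

1112.625 g/h


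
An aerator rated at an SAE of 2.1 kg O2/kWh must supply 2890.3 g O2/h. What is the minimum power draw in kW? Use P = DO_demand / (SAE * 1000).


SAE in g O2/kWh = 2.1 * 1000 = 2100 g/kWh
P = DO_demand / SAE_g = 2890.3 / 2100 = 1.37633 kW

1.37633 kW


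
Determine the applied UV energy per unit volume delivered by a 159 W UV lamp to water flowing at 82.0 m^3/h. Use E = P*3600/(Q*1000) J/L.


Energy delivered per hour = 159 W * 3600 s = 572400 J/h
Volume treated per hour = 82.0 m^3/h * 1000 = 82000 L/h
dose = 572400 / 82000 = 6.98049 J/L

6.98049 J/L


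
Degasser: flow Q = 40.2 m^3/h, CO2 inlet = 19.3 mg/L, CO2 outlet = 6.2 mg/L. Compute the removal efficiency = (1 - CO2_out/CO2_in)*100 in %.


CO2_out / CO2_in = 6.2 / 19.3 = 0.32124352
Fraction remaining = 0.32124352
efficiency = (1 - 0.32124352) * 100 = 67.8756 %

67.8756 %


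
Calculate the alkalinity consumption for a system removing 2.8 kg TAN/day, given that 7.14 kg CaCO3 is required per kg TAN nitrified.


Alkalinity factor: 7.14 kg CaCO3 consumed per kg TAN nitrified
alk = 2.8 kg TAN * 7.14 = 19.992 kg CaCO3/day

19.992 kg CaCO3/day


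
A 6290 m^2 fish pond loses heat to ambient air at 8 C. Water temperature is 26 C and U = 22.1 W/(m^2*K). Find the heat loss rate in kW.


Temperature difference dT = 26 - 8 = 18 K
Heat loss (W) = U * A * dT = 22.1 * 6290 * 18 = 2502162 W
Convert to kW: 2502162 / 1000 = 2502.162 kW

2502.162 kW
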